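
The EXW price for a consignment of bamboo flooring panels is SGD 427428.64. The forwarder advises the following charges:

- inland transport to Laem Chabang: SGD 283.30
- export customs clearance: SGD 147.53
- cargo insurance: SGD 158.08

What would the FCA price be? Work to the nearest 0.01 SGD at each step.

Not relevant to the conversion: insurance — on the buyer under both terms; not part of either seller's price.
From EXW to FCA, the seller additionally bears: inland to port, export clearance.
FCA price = 427428.64 + 283.30 + 147.53 = 427859.47

FCA price: SGD 427859.47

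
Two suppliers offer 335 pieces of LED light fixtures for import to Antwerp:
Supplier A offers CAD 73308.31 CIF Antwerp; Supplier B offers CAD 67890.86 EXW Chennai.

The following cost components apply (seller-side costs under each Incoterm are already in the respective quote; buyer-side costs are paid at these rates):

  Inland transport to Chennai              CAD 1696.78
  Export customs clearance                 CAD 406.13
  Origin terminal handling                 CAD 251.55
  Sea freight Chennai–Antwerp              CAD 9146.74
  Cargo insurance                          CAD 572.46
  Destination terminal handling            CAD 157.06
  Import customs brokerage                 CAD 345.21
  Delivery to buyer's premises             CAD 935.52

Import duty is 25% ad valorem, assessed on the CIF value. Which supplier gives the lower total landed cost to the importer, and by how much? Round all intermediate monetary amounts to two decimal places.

Supplier A (CIF):
The CIF price already equals the CIF value: 73308.31
Import duty = 73308.31 × 25% = 18327.08
Buyer bears (A): 157.06 + 345.21 + 935.52 = 1437.79
Landed cost (A) = invoice 73308.31 + 1437.79 + duty 18327.08 = 93073.18
Supplier B (EXW):
CIF value = EXW price + inland to port + export clearance + origin terminal + freight + insurance = 67890.86 + 1696.78 + 406.13 + 251.55 + 9146.74 + 572.46 = 79964.52
Import duty = 79964.52 × 25% = 19991.13
Buyer bears (B): 1696.78 + 406.13 + 251.55 + 9146.74 + 572.46 + 157.06 + 345.21 + 935.52 = 13511.45
Landed cost (B) = invoice 67890.86 + 13511.45 + duty 19991.13 = 101393.44
Difference = |93073.18 − 101393.44| = 8320.26

Supplier A is cheaper by CAD 8320.26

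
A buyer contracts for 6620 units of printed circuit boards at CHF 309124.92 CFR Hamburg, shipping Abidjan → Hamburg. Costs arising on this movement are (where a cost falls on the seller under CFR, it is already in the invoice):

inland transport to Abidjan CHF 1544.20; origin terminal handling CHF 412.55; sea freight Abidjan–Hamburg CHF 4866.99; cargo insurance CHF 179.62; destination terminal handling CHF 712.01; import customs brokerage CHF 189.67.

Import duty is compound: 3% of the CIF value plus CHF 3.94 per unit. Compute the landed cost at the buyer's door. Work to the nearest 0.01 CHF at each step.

Total landed cost: CHF 345568.16

CFR: the seller pays costs through ocean freight to the destination port, but not insurance.
Already in the invoice (seller's account under CFR): inland to port, origin terminal, freight — exclude.
CIF value = CFR price + insurance = 309124.92 + 179.62 = 309304.54
Ad valorem component: 309304.54 × 3% = 9279.14
Specific component: 6620 × 3.94 = 26082.80
Import duty = 9279.14 + 26082.80 = 35361.94
Buyer bears: insurance 179.62 + destination terminal 712.01 + brokerage 189.67 + duty 35361.94 = 36443.24
Landed cost = invoice 309124.92 + 36443.24 = 345568.16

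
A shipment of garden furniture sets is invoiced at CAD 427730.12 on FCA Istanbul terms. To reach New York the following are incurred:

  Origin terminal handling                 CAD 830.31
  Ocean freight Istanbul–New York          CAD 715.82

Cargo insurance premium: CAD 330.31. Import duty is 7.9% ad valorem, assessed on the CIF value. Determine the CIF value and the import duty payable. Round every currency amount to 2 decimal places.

CIF value: CAD 429606.56; import duty: CAD 33938.92

CIF = FCA price + pre-shipment costs + freight + insurance
CIF = 427730.12 + 830.31 + 715.82 + 330.31 = 429606.56
Import duty = 429606.56 × 7.9% = 33938.92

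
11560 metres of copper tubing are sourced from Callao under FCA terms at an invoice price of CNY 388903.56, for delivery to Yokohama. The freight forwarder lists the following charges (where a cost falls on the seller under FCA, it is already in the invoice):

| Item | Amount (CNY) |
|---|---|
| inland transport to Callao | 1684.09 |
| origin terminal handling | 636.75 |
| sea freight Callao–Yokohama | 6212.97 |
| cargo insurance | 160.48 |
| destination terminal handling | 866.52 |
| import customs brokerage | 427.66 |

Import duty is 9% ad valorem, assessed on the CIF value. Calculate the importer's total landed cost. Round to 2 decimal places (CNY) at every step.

Total landed cost: CNY 432840.18

FCA: the seller delivers export-cleared goods to the carrier; the buyer bears costs from that point.
Already in the invoice (seller's account under FCA): inland to port — exclude.
CIF value = FCA price + origin terminal + freight + insurance = 388903.56 + 636.75 + 6212.97 + 160.48 = 395913.76
Import duty = 395913.76 × 9% = 35632.24
Buyer bears: origin terminal 636.75 + freight 6212.97 + insurance 160.48 + destination terminal 866.52 + brokerage 427.66 + duty 35632.24 = 43936.62
Landed cost = invoice 388903.56 + 43936.62 = 432840.18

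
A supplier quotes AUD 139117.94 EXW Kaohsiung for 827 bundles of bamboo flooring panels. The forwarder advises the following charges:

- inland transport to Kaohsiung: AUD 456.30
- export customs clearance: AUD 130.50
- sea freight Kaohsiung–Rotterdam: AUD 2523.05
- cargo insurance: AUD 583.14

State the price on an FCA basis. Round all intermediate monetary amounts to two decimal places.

Not relevant to the conversion: freight, insurance — on the buyer under both terms; not part of either seller's price.
From EXW to FCA, the seller additionally bears: inland to port, export clearance.
FCA price = 139117.94 + 456.30 + 130.50 = 139704.74

FCA price: AUD 139704.74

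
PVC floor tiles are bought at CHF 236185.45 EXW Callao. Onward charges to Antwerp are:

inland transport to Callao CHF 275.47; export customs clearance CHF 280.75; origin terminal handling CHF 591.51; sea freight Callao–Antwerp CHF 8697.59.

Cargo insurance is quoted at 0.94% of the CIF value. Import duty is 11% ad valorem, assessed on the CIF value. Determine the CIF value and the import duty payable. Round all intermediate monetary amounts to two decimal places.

CIF value: CHF 248365.40; import duty: CHF 27320.19

Let C be the CIF value. C = EXW price + pre-shipment costs + freight + 0.94% × C
C − 0.94% × C = 236185.45 + 275.47 + 280.75 + 591.51 + 8697.59
0.9906 × C = 246030.77
C = 246030.77 / 0.9906 = 248365.40
Insurance premium = 0.94% × 248365.40 = 2334.63
Import duty = 248365.40 × 11% = 27320.19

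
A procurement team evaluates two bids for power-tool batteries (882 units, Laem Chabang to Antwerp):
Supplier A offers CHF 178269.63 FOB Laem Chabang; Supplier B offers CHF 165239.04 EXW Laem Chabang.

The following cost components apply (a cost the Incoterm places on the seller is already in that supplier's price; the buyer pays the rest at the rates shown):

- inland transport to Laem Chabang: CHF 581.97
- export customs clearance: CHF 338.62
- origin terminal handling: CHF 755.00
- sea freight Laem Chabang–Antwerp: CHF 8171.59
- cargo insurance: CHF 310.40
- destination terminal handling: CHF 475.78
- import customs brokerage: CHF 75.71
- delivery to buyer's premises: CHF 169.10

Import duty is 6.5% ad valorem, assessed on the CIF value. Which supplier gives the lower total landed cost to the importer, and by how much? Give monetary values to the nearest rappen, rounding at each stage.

Supplier A (FOB):
CIF value = FOB price + freight + insurance = 178269.63 + 8171.59 + 310.40 = 186751.62
Import duty = 186751.62 × 6.5% = 12138.86
Buyer bears (A): 8171.59 + 310.40 + 475.78 + 75.71 + 169.10 = 9202.58
Landed cost (A) = invoice 178269.63 + 9202.58 + duty 12138.86 = 199611.07
Supplier B (EXW):
CIF value = EXW price + inland to port + export clearance + origin terminal + freight + insurance = 165239.04 + 581.97 + 338.62 + 755.00 + 8171.59 + 310.40 = 175396.62
Import duty = 175396.62 × 6.5% = 11400.78
Buyer bears (B): 581.97 + 338.62 + 755.00 + 8171.59 + 310.40 + 475.78 + 75.71 + 169.10 = 10878.17
Landed cost (B) = invoice 165239.04 + 10878.17 + duty 11400.78 = 187517.99
Difference = |199611.07 − 187517.99| = 12093.08

Supplier B is cheaper by CHF 12093.08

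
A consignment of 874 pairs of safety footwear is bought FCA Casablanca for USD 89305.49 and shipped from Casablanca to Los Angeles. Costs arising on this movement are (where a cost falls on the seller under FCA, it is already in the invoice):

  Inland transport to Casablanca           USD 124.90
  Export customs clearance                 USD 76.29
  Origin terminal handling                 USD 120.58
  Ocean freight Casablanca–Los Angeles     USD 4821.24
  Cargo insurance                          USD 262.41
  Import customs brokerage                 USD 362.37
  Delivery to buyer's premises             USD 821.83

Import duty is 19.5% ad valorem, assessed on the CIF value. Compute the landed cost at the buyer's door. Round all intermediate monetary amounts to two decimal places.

Total landed cost: USD 114123.32

FCA: the seller delivers export-cleared goods to the carrier; the buyer bears costs from that point.
Already in the invoice (seller's account under FCA): inland to port, export clearance — exclude.
CIF value = FCA price + origin terminal + freight + insurance = 89305.49 + 120.58 + 4821.24 + 262.41 = 94509.72
Import duty = 94509.72 × 19.5% = 18429.40
Buyer bears: origin terminal 120.58 + freight 4821.24 + insurance 262.41 + brokerage 362.37 + delivery 821.83 + duty 18429.40 = 24817.83
Landed cost = invoice 89305.49 + 24817.83 = 114123.32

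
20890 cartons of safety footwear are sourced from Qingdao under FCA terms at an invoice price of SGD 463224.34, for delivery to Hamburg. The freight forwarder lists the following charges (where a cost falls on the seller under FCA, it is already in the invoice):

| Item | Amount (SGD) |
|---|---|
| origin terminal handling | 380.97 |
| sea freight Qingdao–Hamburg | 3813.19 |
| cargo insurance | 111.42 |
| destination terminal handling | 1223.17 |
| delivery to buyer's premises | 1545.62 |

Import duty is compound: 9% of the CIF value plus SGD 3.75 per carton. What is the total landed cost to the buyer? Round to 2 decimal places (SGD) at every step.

Total landed cost: SGD 590713.90

FCA: the seller delivers export-cleared goods to the carrier; the buyer bears costs from that point.
CIF value = FCA price + origin terminal + freight + insurance = 463224.34 + 380.97 + 3813.19 + 111.42 = 467529.92
Ad valorem component: 467529.92 × 9% = 42077.69
Specific component: 20890 × 3.75 = 78337.50
Import duty = 42077.69 + 78337.50 = 120415.19
Buyer bears: origin terminal 380.97 + freight 3813.19 + insurance 111.42 + destination terminal 1223.17 + delivery 1545.62 + duty 120415.19 = 127489.56
Landed cost = invoice 463224.34 + 127489.56 = 590713.90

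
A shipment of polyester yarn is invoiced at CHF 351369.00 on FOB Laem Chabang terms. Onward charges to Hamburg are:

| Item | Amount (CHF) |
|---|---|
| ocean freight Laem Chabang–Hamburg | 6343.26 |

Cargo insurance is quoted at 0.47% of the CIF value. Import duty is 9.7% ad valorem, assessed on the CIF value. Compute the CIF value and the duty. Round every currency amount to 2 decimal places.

CIF value: CHF 359401.45; import duty: CHF 34861.94

Let C be the CIF value. C = FOB price + freight + 0.47% × C
C − 0.47% × C = 351369.00 + 6343.26
0.9953 × C = 357712.26
C = 357712.26 / 0.9953 = 359401.45
Insurance premium = 0.47% × 359401.45 = 1689.19
Import duty = 359401.45 × 9.7% = 34861.94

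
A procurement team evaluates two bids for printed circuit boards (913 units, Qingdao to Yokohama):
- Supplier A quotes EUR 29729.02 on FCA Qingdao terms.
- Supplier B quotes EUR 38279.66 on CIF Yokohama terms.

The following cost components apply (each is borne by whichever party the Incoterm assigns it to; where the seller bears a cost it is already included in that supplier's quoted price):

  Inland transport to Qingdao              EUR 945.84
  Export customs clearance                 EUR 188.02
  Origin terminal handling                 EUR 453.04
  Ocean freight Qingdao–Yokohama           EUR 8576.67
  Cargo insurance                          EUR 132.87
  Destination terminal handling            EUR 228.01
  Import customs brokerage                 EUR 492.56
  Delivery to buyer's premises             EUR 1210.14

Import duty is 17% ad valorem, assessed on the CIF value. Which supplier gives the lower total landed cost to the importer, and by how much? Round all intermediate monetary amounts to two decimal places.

Supplier A (FCA):
CIF value = FCA price + origin terminal + freight + insurance = 29729.02 + 453.04 + 8576.67 + 132.87 = 38891.60
Import duty = 38891.60 × 17% = 6611.57
Buyer bears (A): 453.04 + 8576.67 + 132.87 + 228.01 + 492.56 + 1210.14 = 11093.29
Landed cost (A) = invoice 29729.02 + 11093.29 + duty 6611.57 = 47433.88
Supplier B (CIF):
The CIF price already equals the CIF value: 38279.66
Import duty = 38279.66 × 17% = 6507.54
Buyer bears (B): 228.01 + 492.56 + 1210.14 = 1930.71
Landed cost (B) = invoice 38279.66 + 1930.71 + duty 6507.54 = 46717.91
Difference = |47433.88 − 46717.91| = 715.97

Supplier B is cheaper by EUR 715.97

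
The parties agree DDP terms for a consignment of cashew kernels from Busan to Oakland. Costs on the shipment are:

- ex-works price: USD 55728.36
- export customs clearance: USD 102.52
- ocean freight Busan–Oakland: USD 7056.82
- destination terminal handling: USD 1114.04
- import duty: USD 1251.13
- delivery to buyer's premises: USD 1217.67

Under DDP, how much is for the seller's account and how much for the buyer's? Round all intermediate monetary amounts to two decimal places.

DDP: the seller bears all costs including import duty.
Seller's account: goods 55728.36 + export clearance 102.52 + freight 7056.82 + destination terminal 1114.04 + duty 1251.13 + delivery 1217.67 = 66470.54
Buyer's account: 0.00

Seller: USD 66470.54; buyer: USD 0.00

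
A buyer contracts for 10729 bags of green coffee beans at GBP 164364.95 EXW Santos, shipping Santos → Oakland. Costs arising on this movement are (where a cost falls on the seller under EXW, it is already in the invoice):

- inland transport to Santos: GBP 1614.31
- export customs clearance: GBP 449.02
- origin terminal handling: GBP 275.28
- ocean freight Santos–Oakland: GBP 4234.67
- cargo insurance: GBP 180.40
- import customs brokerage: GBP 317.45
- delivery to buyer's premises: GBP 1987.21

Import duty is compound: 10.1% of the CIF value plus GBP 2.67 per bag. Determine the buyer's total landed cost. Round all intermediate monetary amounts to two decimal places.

Total landed cost: GBP 219352.70

EXW: the seller makes goods available at their premises; the buyer bears all onward costs.
CIF value = EXW price + inland to port + export clearance + origin terminal + freight + insurance = 164364.95 + 1614.31 + 449.02 + 275.28 + 4234.67 + 180.40 = 171118.63
Ad valorem component: 171118.63 × 10.1% = 17282.98
Specific component: 10729 × 2.67 = 28646.43
Import duty = 17282.98 + 28646.43 = 45929.41
Buyer bears: inland to port 1614.31 + export clearance 449.02 + origin terminal 275.28 + freight 4234.67 + insurance 180.40 + brokerage 317.45 + delivery 1987.21 + duty 45929.41 = 54987.75
Landed cost = invoice 164364.95 + 54987.75 = 219352.70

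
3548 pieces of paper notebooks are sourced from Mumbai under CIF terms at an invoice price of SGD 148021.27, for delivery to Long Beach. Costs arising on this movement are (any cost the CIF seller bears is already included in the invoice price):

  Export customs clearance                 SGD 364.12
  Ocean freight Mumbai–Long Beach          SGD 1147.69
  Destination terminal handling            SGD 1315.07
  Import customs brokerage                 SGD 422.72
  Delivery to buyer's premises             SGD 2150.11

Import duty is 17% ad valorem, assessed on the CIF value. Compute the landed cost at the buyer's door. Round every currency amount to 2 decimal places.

CIF: the seller pays costs through ocean freight and marine insurance to the destination port.
Already in the invoice (seller's account under CIF): export clearance, freight — exclude.
The CIF price already equals the CIF value: 148021.27
Import duty = 148021.27 × 17% = 25163.62
Buyer bears: destination terminal 1315.07 + brokerage 422.72 + delivery 2150.11 + duty 25163.62 = 29051.52
Landed cost = invoice 148021.27 + 29051.52 = 177072.79

Total landed cost: SGD 177072.79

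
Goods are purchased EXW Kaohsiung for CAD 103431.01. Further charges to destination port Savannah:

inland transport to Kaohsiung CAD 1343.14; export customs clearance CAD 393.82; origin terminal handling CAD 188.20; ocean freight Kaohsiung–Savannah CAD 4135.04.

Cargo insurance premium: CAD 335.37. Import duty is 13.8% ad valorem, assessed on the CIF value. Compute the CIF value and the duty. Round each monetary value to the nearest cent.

CIF value: CAD 109826.58; import duty: CAD 15156.07

CIF = EXW price + pre-shipment costs + freight + insurance
CIF = 103431.01 + 1343.14 + 393.82 + 188.20 + 4135.04 + 335.37 = 109826.58
Import duty = 109826.58 × 13.8% = 15156.07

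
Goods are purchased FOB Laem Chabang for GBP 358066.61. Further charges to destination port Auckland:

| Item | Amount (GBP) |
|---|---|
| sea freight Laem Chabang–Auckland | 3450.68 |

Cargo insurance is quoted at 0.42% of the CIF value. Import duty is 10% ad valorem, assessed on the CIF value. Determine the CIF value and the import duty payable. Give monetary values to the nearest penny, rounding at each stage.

CIF value: GBP 363042.07; import duty: GBP 36304.21

Let C be the CIF value. C = FOB price + freight + 0.42% × C
C − 0.42% × C = 358066.61 + 3450.68
0.9958 × C = 361517.29
C = 361517.29 / 0.9958 = 363042.07
Insurance premium = 0.42% × 363042.07 = 1524.78
Import duty = 363042.07 × 10% = 36304.21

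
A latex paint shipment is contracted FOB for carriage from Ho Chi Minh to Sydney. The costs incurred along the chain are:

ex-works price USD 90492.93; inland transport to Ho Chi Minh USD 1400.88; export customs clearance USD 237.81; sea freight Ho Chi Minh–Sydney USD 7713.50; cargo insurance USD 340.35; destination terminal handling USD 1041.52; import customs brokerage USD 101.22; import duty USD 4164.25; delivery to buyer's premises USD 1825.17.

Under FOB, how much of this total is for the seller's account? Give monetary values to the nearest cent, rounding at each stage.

Seller's account: USD 92131.62

FOB: the seller bears costs until goods are on board at the origin port; the buyer bears freight, insurance and all costs thereafter.
Seller's account: goods 90492.93 + inland to port 1400.88 + export clearance 237.81 = 92131.62
Buyer's account: freight 7713.50 + insurance 340.35 + destination terminal 1041.52 + brokerage 101.22 + duty 4164.25 + delivery 1825.17 = 15186.01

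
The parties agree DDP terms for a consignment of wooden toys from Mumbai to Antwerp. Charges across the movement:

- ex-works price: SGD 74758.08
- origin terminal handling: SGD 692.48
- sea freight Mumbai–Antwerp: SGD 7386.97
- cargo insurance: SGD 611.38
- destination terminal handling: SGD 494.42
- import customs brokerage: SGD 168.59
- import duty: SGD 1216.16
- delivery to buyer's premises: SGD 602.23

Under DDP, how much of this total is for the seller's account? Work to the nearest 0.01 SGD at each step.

Seller's account: SGD 85930.31

DDP: the seller bears all costs including import duty.
Seller's account: goods 74758.08 + origin terminal 692.48 + freight 7386.97 + insurance 611.38 + destination terminal 494.42 + brokerage 168.59 + duty 1216.16 + delivery 602.23 = 85930.31
Buyer's account: 0.00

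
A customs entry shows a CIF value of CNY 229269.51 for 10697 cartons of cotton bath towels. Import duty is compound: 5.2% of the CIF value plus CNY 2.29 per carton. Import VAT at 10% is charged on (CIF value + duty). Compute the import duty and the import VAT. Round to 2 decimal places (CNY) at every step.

Ad valorem component: 229269.51 × 5.2% = 11922.01
Specific component: 10697 × 2.29 = 24496.13
Import duty = 11922.01 + 24496.13 = 36418.14
VAT base = CIF + duty = 229269.51 + 36418.14 = 265687.65
Import VAT = 265687.65 × 10% = 26568.77

Import duty: CNY 36418.14; import VAT: CNY 26568.77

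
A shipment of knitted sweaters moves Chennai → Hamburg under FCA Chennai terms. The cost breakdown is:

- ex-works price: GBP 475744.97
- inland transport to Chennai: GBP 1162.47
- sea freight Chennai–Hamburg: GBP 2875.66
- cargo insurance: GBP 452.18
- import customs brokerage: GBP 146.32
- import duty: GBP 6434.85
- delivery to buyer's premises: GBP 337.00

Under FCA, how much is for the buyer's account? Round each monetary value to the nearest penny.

FCA: the seller delivers export-cleared goods to the carrier; the buyer bears costs from that point.
Seller's account: goods 475744.97 + inland to port 1162.47 = 476907.44
Buyer's account: freight 2875.66 + insurance 452.18 + brokerage 146.32 + duty 6434.85 + delivery 337.00 = 10246.01

Buyer's account: GBP 10246.01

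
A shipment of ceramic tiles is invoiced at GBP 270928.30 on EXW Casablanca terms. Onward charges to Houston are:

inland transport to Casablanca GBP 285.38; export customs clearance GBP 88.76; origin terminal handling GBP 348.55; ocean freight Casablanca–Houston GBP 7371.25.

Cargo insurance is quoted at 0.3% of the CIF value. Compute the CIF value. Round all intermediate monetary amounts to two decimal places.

CIF value: GBP 279861.83

Let C be the CIF value. C = EXW price + pre-shipment costs + freight + 0.3% × C
C − 0.3% × C = 270928.30 + 285.38 + 88.76 + 348.55 + 7371.25
0.997 × C = 279022.24
C = 279022.24 / 0.997 = 279861.83
Insurance premium = 0.3% × 279861.83 = 839.59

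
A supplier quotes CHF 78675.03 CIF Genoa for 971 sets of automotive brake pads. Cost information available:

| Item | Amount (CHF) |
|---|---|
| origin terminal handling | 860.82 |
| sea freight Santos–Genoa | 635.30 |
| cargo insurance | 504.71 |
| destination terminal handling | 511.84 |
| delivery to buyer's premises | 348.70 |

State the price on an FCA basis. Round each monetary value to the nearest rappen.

FCA price: CHF 76674.20

Not relevant to the conversion: delivery, destination terminal — on the buyer under both terms; not part of either seller's price.
From CIF to FCA, the seller no longer bears: origin terminal, freight, insurance.
FCA price = 78675.03 − 860.82 − 635.30 − 504.71 = 76674.20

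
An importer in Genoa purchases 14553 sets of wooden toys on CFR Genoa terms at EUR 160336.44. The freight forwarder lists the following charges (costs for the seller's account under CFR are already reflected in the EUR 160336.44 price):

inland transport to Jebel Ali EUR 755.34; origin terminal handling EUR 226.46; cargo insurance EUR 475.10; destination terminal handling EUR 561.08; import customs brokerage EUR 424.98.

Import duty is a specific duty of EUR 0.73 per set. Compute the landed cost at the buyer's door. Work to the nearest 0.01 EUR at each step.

Total landed cost: EUR 172421.29

CFR: the seller pays costs through ocean freight to the destination port, but not insurance.
Already in the invoice (seller's account under CFR): inland to port, origin terminal — exclude.
CIF value = CFR price + insurance = 160336.44 + 475.10 = 160811.54
Import duty = 14553 × 0.73 = 10623.69
Buyer bears: insurance 475.10 + destination terminal 561.08 + brokerage 424.98 + duty 10623.69 = 12084.85
Landed cost = invoice 160336.44 + 12084.85 = 172421.29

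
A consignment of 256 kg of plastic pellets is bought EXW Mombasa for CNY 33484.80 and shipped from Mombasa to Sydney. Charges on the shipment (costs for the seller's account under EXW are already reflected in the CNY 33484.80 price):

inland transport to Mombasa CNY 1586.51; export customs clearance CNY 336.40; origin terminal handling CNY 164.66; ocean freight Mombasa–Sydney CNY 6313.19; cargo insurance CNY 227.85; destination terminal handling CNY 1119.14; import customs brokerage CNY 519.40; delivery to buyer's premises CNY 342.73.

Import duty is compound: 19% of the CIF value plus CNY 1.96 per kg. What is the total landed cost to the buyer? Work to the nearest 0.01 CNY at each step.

EXW: the seller makes goods available at their premises; the buyer bears all onward costs.
CIF value = EXW price + inland to port + export clearance + origin terminal + freight + insurance = 33484.80 + 1586.51 + 336.40 + 164.66 + 6313.19 + 227.85 = 42113.41
Ad valorem component: 42113.41 × 19% = 8001.55
Specific component: 256 × 1.96 = 501.76
Import duty = 8001.55 + 501.76 = 8503.31
Buyer bears: inland to port 1586.51 + export clearance 336.40 + origin terminal 164.66 + freight 6313.19 + insurance 227.85 + destination terminal 1119.14 + brokerage 519.40 + delivery 342.73 + duty 8503.31 = 19113.19
Landed cost = invoice 33484.80 + 19113.19 = 52597.99

Total landed cost: CNY 52597.99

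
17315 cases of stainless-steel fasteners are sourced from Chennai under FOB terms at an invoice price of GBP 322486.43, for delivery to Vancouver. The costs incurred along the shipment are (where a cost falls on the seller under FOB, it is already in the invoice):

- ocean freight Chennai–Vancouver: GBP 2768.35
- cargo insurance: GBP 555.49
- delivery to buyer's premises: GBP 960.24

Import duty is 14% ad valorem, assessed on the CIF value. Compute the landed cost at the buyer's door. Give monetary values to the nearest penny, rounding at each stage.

Total landed cost: GBP 372383.95

FOB: the seller bears costs until goods are on board at the origin port; the buyer bears freight, insurance and all costs thereafter.
CIF value = FOB price + freight + insurance = 322486.43 + 2768.35 + 555.49 = 325810.27
Import duty = 325810.27 × 14% = 45613.44
Buyer bears: freight 2768.35 + insurance 555.49 + delivery 960.24 + duty 45613.44 = 49897.52
Landed cost = invoice 322486.43 + 49897.52 = 372383.95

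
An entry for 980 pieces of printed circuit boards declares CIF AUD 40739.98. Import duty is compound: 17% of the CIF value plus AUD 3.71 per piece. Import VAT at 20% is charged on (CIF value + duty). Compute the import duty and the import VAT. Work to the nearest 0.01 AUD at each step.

Ad valorem component: 40739.98 × 17% = 6925.80
Specific component: 980 × 3.71 = 3635.80
Import duty = 6925.80 + 3635.80 = 10561.60
VAT base = CIF + duty = 40739.98 + 10561.60 = 51301.58
Import VAT = 51301.58 × 20% = 10260.32

Import duty: AUD 10561.60; import VAT: AUD 10260.32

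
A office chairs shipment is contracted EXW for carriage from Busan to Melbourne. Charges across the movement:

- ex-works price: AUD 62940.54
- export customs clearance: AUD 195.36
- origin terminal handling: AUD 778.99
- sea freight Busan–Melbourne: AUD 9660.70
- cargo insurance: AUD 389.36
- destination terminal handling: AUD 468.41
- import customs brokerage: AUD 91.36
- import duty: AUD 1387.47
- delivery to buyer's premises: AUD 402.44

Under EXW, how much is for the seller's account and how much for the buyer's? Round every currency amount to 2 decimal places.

EXW: the seller makes goods available at their premises; the buyer bears all onward costs.
Seller's account: goods 62940.54 = 62940.54
Buyer's account: export clearance 195.36 + origin terminal 778.99 + freight 9660.70 + insurance 389.36 + destination terminal 468.41 + brokerage 91.36 + duty 1387.47 + delivery 402.44 = 13374.09

Seller: AUD 62940.54; buyer: AUD 13374.09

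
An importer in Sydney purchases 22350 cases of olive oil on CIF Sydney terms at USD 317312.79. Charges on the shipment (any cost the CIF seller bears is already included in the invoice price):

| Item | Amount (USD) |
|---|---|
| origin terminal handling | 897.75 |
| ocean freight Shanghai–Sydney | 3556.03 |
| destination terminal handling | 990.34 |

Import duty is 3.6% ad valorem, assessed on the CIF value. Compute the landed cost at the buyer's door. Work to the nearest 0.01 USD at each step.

CIF: the seller pays costs through ocean freight and marine insurance to the destination port.
Already in the invoice (seller's account under CIF): origin terminal, freight — exclude.
The CIF price already equals the CIF value: 317312.79
Import duty = 317312.79 × 3.6% = 11423.26
Buyer bears: destination terminal 990.34 + duty 11423.26 = 12413.60
Landed cost = invoice 317312.79 + 12413.60 = 329726.39

Total landed cost: USD 329726.39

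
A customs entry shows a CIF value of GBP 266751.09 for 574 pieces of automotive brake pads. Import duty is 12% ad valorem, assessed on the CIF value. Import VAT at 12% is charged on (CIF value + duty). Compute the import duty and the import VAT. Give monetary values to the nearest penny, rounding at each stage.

Import duty = 266751.09 × 12% = 32010.13
VAT base = CIF + duty = 266751.09 + 32010.13 = 298761.22
Import VAT = 298761.22 × 12% = 35851.35

Import duty: GBP 32010.13; import VAT: GBP 35851.35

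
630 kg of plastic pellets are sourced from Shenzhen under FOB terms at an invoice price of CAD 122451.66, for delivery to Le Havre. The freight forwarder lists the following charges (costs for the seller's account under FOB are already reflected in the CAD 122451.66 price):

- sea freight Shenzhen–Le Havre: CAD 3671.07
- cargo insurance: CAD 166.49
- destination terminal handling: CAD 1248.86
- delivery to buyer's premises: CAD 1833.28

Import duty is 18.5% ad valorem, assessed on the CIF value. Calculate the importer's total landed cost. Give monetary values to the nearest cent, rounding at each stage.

FOB: the seller bears costs until goods are on board at the origin port; the buyer bears freight, insurance and all costs thereafter.
CIF value = FOB price + freight + insurance = 122451.66 + 3671.07 + 166.49 = 126289.22
Import duty = 126289.22 × 18.5% = 23363.51
Buyer bears: freight 3671.07 + insurance 166.49 + destination terminal 1248.86 + delivery 1833.28 + duty 23363.51 = 30283.21
Landed cost = invoice 122451.66 + 30283.21 = 152734.87

Total landed cost: CAD 152734.87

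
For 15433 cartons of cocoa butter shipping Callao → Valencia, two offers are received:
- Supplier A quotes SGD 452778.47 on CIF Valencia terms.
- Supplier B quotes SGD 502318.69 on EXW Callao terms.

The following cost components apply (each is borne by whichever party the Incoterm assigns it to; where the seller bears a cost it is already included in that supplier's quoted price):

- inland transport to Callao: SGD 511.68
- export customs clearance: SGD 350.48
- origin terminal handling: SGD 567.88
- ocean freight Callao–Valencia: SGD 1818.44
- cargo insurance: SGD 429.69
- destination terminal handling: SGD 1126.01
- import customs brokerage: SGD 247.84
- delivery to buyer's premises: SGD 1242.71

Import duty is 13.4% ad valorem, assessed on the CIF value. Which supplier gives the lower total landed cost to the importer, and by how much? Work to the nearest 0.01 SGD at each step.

Supplier A (CIF):
The CIF price already equals the CIF value: 452778.47
Import duty = 452778.47 × 13.4% = 60672.31
Buyer bears (A): 1126.01 + 247.84 + 1242.71 = 2616.56
Landed cost (A) = invoice 452778.47 + 2616.56 + duty 60672.31 = 516067.34
Supplier B (EXW):
CIF value = EXW price + inland to port + export clearance + origin terminal + freight + insurance = 502318.69 + 511.68 + 350.48 + 567.88 + 1818.44 + 429.69 = 505996.86
Import duty = 505996.86 × 13.4% = 67803.58
Buyer bears (B): 511.68 + 350.48 + 567.88 + 1818.44 + 429.69 + 1126.01 + 247.84 + 1242.71 = 6294.73
Landed cost (B) = invoice 502318.69 + 6294.73 + duty 67803.58 = 576417.00
Difference = |516067.34 − 576417.00| = 60349.66

Supplier A is cheaper by SGD 60349.66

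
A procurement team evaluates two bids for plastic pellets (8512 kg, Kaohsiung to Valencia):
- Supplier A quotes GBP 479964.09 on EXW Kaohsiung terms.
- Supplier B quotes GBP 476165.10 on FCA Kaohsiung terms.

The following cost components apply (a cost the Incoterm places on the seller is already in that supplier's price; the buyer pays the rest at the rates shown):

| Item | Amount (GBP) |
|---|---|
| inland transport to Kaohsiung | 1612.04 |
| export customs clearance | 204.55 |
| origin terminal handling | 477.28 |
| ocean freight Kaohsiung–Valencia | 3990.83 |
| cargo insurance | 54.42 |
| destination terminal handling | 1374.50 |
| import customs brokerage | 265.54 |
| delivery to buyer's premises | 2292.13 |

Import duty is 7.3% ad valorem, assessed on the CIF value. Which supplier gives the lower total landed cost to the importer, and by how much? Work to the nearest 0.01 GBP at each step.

Supplier B is cheaper by GBP 6025.51

Supplier A (EXW):
CIF value = EXW price + inland to port + export clearance + origin terminal + freight + insurance = 479964.09 + 1612.04 + 204.55 + 477.28 + 3990.83 + 54.42 = 486303.21
Import duty = 486303.21 × 7.3% = 35500.13
Buyer bears (A): 1612.04 + 204.55 + 477.28 + 3990.83 + 54.42 + 1374.50 + 265.54 + 2292.13 = 10271.29
Landed cost (A) = invoice 479964.09 + 10271.29 + duty 35500.13 = 525735.51
Supplier B (FCA):
CIF value = FCA price + origin terminal + freight + insurance = 476165.10 + 477.28 + 3990.83 + 54.42 = 480687.63
Import duty = 480687.63 × 7.3% = 35090.20
Buyer bears (B): 477.28 + 3990.83 + 54.42 + 1374.50 + 265.54 + 2292.13 = 8454.70
Landed cost (B) = invoice 476165.10 + 8454.70 + duty 35090.20 = 519710.00
Difference = |525735.51 − 519710.00| = 6025.51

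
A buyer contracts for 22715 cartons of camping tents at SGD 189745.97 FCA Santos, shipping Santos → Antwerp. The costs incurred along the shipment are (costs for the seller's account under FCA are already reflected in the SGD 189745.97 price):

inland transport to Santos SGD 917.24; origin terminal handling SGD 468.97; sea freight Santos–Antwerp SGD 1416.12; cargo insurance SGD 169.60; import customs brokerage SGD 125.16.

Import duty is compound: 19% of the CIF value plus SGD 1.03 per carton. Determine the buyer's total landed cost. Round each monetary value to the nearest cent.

Total landed cost: SGD 251764.40

FCA: the seller delivers export-cleared goods to the carrier; the buyer bears costs from that point.
Already in the invoice (seller's account under FCA): inland to port — exclude.
CIF value = FCA price + origin terminal + freight + insurance = 189745.97 + 468.97 + 1416.12 + 169.60 = 191800.66
Ad valorem component: 191800.66 × 19% = 36442.13
Specific component: 22715 × 1.03 = 23396.45
Import duty = 36442.13 + 23396.45 = 59838.58
Buyer bears: origin terminal 468.97 + freight 1416.12 + insurance 169.60 + brokerage 125.16 + duty 59838.58 = 62018.43
Landed cost = invoice 189745.97 + 62018.43 = 251764.40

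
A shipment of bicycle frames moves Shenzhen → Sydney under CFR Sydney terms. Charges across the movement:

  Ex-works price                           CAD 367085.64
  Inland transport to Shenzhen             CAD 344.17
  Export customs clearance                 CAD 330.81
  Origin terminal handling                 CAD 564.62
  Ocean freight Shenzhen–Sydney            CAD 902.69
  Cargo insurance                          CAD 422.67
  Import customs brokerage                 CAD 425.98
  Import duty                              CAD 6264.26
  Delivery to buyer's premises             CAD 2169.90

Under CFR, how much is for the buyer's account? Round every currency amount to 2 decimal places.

Buyer's account: CAD 9282.81

CFR: the seller pays costs through ocean freight to the destination port, but not insurance.
Seller's account: goods 367085.64 + inland to port 344.17 + export clearance 330.81 + origin terminal 564.62 + freight 902.69 = 369227.93
Buyer's account: insurance 422.67 + brokerage 425.98 + duty 6264.26 + delivery 2169.90 = 9282.81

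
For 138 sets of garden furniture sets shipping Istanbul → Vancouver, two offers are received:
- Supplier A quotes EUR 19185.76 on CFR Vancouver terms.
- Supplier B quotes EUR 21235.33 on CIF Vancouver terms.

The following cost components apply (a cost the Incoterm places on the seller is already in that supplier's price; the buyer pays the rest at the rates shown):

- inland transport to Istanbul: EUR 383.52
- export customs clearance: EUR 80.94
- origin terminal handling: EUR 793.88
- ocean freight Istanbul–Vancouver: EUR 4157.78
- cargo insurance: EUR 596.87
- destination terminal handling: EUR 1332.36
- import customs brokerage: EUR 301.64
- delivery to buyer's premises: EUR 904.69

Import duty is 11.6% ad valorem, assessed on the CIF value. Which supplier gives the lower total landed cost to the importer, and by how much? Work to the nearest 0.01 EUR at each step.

Supplier A is cheaper by EUR 1621.21

Supplier A (CFR):
CIF value = CFR price + insurance = 19185.76 + 596.87 = 19782.63
Import duty = 19782.63 × 11.6% = 2294.79
Buyer bears (A): 596.87 + 1332.36 + 301.64 + 904.69 = 3135.56
Landed cost (A) = invoice 19185.76 + 3135.56 + duty 2294.79 = 24616.11
Supplier B (CIF):
The CIF price already equals the CIF value: 21235.33
Import duty = 21235.33 × 11.6% = 2463.30
Buyer bears (B): 1332.36 + 301.64 + 904.69 = 2538.69
Landed cost (B) = invoice 21235.33 + 2538.69 + duty 2463.30 = 26237.32
Difference = |24616.11 − 26237.32| = 1621.21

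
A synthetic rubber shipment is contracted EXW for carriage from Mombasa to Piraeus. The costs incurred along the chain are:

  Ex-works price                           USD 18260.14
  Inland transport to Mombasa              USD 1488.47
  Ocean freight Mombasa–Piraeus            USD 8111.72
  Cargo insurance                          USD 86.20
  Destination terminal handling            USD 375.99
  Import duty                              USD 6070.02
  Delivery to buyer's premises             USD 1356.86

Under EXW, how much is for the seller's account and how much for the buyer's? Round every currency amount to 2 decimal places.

Seller: USD 18260.14; buyer: USD 17489.26

EXW: the seller makes goods available at their premises; the buyer bears all onward costs.
Seller's account: goods 18260.14 = 18260.14
Buyer's account: inland to port 1488.47 + freight 8111.72 + insurance 86.20 + destination terminal 375.99 + duty 6070.02 + delivery 1356.86 = 17489.26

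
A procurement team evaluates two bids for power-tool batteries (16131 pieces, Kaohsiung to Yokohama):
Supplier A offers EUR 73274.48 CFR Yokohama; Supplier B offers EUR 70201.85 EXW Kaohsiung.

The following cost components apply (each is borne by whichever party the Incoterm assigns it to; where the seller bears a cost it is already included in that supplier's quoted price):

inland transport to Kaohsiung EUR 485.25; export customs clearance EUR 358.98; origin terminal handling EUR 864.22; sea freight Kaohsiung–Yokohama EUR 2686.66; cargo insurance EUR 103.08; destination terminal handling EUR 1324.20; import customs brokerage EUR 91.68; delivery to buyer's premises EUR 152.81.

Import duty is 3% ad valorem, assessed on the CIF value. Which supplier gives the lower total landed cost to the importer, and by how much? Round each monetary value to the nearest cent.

Supplier A is cheaper by EUR 1362.15

Supplier A (CFR):
CIF value = CFR price + insurance = 73274.48 + 103.08 = 73377.56
Import duty = 73377.56 × 3% = 2201.33
Buyer bears (A): 103.08 + 1324.20 + 91.68 + 152.81 = 1671.77
Landed cost (A) = invoice 73274.48 + 1671.77 + duty 2201.33 = 77147.58
Supplier B (EXW):
CIF value = EXW price + inland to port + export clearance + origin terminal + freight + insurance = 70201.85 + 485.25 + 358.98 + 864.22 + 2686.66 + 103.08 = 74700.04
Import duty = 74700.04 × 3% = 2241.00
Buyer bears (B): 485.25 + 358.98 + 864.22 + 2686.66 + 103.08 + 1324.20 + 91.68 + 152.81 = 6066.88
Landed cost (B) = invoice 70201.85 + 6066.88 + duty 2241.00 = 78509.73
Difference = |77147.58 − 78509.73| = 1362.15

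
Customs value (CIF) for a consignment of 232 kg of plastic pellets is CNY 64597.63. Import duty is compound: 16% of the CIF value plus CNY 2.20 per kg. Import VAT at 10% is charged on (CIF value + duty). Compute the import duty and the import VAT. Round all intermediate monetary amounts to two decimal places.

Import duty: CNY 10846.02; import VAT: CNY 7544.37

Ad valorem component: 64597.63 × 16% = 10335.62
Specific component: 232 × 2.20 = 510.40
Import duty = 10335.62 + 510.40 = 10846.02
VAT base = CIF + duty = 64597.63 + 10846.02 = 75443.65
Import VAT = 75443.65 × 10% = 7544.37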